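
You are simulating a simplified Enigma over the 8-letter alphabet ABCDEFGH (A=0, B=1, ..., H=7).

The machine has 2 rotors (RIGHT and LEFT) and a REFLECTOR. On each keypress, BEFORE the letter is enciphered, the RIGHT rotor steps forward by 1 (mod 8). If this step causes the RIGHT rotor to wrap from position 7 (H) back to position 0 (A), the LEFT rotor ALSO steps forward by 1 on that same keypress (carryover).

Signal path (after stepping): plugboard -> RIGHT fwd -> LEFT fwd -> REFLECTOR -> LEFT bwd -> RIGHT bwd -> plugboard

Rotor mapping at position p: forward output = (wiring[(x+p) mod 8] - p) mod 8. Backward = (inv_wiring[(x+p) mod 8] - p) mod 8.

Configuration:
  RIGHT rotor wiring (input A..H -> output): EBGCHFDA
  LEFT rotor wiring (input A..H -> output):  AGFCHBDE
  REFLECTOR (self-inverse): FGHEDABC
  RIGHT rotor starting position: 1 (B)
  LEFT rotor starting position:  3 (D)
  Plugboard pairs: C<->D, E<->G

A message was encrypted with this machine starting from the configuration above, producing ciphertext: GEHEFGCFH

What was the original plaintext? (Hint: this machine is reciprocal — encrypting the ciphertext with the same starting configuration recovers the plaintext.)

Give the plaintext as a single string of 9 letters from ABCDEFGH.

Answer: FFBDBBFBF

Derivation:
Char 1 ('G'): step: R->2, L=3; G->plug->E->R->B->L->E->refl->D->L'->G->R'->F->plug->F
Char 2 ('E'): step: R->3, L=3; E->plug->G->R->G->L->D->refl->E->L'->B->R'->F->plug->F
Char 3 ('H'): step: R->4, L=3; H->plug->H->R->G->L->D->refl->E->L'->B->R'->B->plug->B
Char 4 ('E'): step: R->5, L=3; E->plug->G->R->F->L->F->refl->A->L'->D->R'->C->plug->D
Char 5 ('F'): step: R->6, L=3; F->plug->F->R->E->L->B->refl->G->L'->C->R'->B->plug->B
Char 6 ('G'): step: R->7, L=3; G->plug->E->R->D->L->A->refl->F->L'->F->R'->B->plug->B
Char 7 ('C'): step: R->0, L->4 (L advanced); C->plug->D->R->C->L->H->refl->C->L'->F->R'->F->plug->F
Char 8 ('F'): step: R->1, L=4; F->plug->F->R->C->L->H->refl->C->L'->F->R'->B->plug->B
Char 9 ('H'): step: R->2, L=4; H->plug->H->R->H->L->G->refl->B->L'->G->R'->F->plug->F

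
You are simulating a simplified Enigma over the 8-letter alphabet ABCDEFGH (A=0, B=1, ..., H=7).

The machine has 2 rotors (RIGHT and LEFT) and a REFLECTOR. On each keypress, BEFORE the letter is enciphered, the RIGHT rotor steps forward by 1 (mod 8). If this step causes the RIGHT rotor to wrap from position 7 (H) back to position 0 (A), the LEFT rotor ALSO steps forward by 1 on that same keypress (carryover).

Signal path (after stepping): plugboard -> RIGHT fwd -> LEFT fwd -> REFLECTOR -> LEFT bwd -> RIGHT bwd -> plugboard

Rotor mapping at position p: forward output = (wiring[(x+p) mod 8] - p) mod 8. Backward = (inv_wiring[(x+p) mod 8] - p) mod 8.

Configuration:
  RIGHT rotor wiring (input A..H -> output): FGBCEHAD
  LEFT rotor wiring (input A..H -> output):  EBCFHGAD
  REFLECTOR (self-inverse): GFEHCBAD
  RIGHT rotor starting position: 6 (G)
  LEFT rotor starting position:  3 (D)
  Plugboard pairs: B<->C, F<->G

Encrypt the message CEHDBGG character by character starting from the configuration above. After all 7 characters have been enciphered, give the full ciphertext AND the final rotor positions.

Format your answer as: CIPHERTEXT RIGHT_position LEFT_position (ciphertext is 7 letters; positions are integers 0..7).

Answer: ACEAHEB 5 4

Derivation:
Char 1 ('C'): step: R->7, L=3; C->plug->B->R->G->L->G->refl->A->L'->E->R'->A->plug->A
Char 2 ('E'): step: R->0, L->4 (L advanced); E->plug->E->R->E->L->A->refl->G->L'->G->R'->B->plug->C
Char 3 ('H'): step: R->1, L=4; H->plug->H->R->E->L->A->refl->G->L'->G->R'->E->plug->E
Char 4 ('D'): step: R->2, L=4; D->plug->D->R->F->L->F->refl->B->L'->H->R'->A->plug->A
Char 5 ('B'): step: R->3, L=4; B->plug->C->R->E->L->A->refl->G->L'->G->R'->H->plug->H
Char 6 ('G'): step: R->4, L=4; G->plug->F->R->C->L->E->refl->C->L'->B->R'->E->plug->E
Char 7 ('G'): step: R->5, L=4; G->plug->F->R->E->L->A->refl->G->L'->G->R'->C->plug->B
Final: ciphertext=ACEAHEB, RIGHT=5, LEFT=4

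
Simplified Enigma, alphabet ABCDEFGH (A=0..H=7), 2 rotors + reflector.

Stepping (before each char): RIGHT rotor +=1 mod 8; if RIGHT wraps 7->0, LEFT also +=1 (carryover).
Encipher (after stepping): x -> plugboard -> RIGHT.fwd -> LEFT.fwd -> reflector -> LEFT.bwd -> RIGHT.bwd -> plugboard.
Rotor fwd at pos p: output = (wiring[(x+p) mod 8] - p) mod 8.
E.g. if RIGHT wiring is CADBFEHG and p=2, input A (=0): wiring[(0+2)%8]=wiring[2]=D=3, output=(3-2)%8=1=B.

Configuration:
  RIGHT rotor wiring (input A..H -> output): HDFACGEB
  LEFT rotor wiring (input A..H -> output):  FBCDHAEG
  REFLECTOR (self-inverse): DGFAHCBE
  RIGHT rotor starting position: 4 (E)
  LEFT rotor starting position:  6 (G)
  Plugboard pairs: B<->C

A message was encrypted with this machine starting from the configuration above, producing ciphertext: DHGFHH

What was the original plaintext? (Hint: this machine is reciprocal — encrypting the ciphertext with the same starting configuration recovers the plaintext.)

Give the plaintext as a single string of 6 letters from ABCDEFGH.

Answer: BAHHDC

Derivation:
Char 1 ('D'): step: R->5, L=6; D->plug->D->R->C->L->H->refl->E->L'->E->R'->C->plug->B
Char 2 ('H'): step: R->6, L=6; H->plug->H->R->A->L->G->refl->B->L'->G->R'->A->plug->A
Char 3 ('G'): step: R->7, L=6; G->plug->G->R->H->L->C->refl->F->L'->F->R'->H->plug->H
Char 4 ('F'): step: R->0, L->7 (L advanced); F->plug->F->R->G->L->B->refl->G->L'->B->R'->H->plug->H
Char 5 ('H'): step: R->1, L=7; H->plug->H->R->G->L->B->refl->G->L'->B->R'->D->plug->D
Char 6 ('H'): step: R->2, L=7; H->plug->H->R->B->L->G->refl->B->L'->G->R'->B->plug->C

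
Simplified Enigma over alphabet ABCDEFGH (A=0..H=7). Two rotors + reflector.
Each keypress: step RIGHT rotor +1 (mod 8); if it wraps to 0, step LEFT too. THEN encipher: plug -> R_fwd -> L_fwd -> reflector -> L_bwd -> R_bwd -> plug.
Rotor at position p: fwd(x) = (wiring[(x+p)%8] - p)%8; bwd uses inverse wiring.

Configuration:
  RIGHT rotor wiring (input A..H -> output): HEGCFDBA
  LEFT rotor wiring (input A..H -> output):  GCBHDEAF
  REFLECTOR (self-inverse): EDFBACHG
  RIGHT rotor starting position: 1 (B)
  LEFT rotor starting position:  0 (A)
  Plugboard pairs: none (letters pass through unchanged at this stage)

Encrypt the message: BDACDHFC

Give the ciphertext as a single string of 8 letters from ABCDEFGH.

Char 1 ('B'): step: R->2, L=0; B->plug->B->R->A->L->G->refl->H->L'->D->R'->C->plug->C
Char 2 ('D'): step: R->3, L=0; D->plug->D->R->G->L->A->refl->E->L'->F->R'->E->plug->E
Char 3 ('A'): step: R->4, L=0; A->plug->A->R->B->L->C->refl->F->L'->H->R'->B->plug->B
Char 4 ('C'): step: R->5, L=0; C->plug->C->R->D->L->H->refl->G->L'->A->R'->H->plug->H
Char 5 ('D'): step: R->6, L=0; D->plug->D->R->G->L->A->refl->E->L'->F->R'->H->plug->H
Char 6 ('H'): step: R->7, L=0; H->plug->H->R->C->L->B->refl->D->L'->E->R'->G->plug->G
Char 7 ('F'): step: R->0, L->1 (L advanced); F->plug->F->R->D->L->C->refl->F->L'->H->R'->A->plug->A
Char 8 ('C'): step: R->1, L=1; C->plug->C->R->B->L->A->refl->E->L'->G->R'->H->plug->H

Answer: CEBHHGAH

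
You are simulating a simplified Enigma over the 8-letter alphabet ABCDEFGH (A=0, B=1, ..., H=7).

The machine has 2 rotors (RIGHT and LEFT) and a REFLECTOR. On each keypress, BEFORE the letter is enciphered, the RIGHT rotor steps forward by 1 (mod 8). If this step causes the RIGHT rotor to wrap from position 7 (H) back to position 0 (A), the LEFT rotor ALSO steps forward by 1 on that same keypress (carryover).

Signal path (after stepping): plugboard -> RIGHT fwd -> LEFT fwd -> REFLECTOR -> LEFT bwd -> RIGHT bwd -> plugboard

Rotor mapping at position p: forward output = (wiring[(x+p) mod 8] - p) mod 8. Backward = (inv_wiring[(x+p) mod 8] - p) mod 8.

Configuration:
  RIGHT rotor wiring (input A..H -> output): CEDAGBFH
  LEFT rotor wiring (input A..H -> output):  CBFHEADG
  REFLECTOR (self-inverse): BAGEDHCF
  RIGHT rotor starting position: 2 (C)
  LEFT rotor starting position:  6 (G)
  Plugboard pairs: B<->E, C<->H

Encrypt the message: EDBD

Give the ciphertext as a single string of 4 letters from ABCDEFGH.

Char 1 ('E'): step: R->3, L=6; E->plug->B->R->D->L->D->refl->E->L'->C->R'->D->plug->D
Char 2 ('D'): step: R->4, L=6; D->plug->D->R->D->L->D->refl->E->L'->C->R'->A->plug->A
Char 3 ('B'): step: R->5, L=6; B->plug->E->R->H->L->C->refl->G->L'->G->R'->F->plug->F
Char 4 ('D'): step: R->6, L=6; D->plug->D->R->G->L->G->refl->C->L'->H->R'->A->plug->A

Answer: DAFA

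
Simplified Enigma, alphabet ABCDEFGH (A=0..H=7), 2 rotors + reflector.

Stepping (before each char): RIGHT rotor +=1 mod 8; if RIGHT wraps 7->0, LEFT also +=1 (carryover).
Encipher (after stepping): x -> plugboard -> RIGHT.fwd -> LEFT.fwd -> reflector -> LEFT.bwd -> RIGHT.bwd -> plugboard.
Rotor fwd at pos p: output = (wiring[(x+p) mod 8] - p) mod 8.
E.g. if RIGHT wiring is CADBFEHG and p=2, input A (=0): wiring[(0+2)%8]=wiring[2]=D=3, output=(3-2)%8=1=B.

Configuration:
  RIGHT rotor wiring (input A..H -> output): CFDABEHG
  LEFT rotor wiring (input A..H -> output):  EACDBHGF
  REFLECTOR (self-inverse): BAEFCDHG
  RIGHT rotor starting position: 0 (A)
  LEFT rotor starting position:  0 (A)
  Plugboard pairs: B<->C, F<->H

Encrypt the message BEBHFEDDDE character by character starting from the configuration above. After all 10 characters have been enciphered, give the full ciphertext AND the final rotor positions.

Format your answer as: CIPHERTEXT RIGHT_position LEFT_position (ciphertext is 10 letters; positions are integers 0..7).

Char 1 ('B'): step: R->1, L=0; B->plug->C->R->H->L->F->refl->D->L'->D->R'->E->plug->E
Char 2 ('E'): step: R->2, L=0; E->plug->E->R->F->L->H->refl->G->L'->G->R'->B->plug->C
Char 3 ('B'): step: R->3, L=0; B->plug->C->R->B->L->A->refl->B->L'->E->R'->D->plug->D
Char 4 ('H'): step: R->4, L=0; H->plug->F->R->B->L->A->refl->B->L'->E->R'->H->plug->F
Char 5 ('F'): step: R->5, L=0; F->plug->H->R->E->L->B->refl->A->L'->B->R'->C->plug->B
Char 6 ('E'): step: R->6, L=0; E->plug->E->R->F->L->H->refl->G->L'->G->R'->H->plug->F
Char 7 ('D'): step: R->7, L=0; D->plug->D->R->E->L->B->refl->A->L'->B->R'->E->plug->E
Char 8 ('D'): step: R->0, L->1 (L advanced); D->plug->D->R->A->L->H->refl->G->L'->E->R'->F->plug->H
Char 9 ('D'): step: R->1, L=1; D->plug->D->R->A->L->H->refl->G->L'->E->R'->A->plug->A
Char 10 ('E'): step: R->2, L=1; E->plug->E->R->F->L->F->refl->D->L'->H->R'->C->plug->B
Final: ciphertext=ECDFBFEHAB, RIGHT=2, LEFT=1

Answer: ECDFBFEHAB 2 1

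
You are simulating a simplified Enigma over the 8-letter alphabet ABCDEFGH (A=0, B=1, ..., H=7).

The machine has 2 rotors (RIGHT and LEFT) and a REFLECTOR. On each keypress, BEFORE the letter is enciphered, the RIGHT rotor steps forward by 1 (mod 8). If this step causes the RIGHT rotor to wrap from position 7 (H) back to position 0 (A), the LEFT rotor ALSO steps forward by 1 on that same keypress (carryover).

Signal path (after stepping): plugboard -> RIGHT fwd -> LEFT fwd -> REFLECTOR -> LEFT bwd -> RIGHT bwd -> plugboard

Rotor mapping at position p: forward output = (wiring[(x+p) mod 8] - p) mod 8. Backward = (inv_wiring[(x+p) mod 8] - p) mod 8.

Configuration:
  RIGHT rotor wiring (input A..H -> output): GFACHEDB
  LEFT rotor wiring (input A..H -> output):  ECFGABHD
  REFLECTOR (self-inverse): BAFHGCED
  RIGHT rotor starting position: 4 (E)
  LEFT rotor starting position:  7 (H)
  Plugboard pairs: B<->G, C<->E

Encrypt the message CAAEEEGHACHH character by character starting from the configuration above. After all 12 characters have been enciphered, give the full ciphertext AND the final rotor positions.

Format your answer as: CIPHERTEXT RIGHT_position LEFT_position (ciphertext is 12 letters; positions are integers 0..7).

Answer: FDHBFBHEGBBG 0 1

Derivation:
Char 1 ('C'): step: R->5, L=7; C->plug->E->R->A->L->E->refl->G->L'->D->R'->F->plug->F
Char 2 ('A'): step: R->6, L=7; A->plug->A->R->F->L->B->refl->A->L'->H->R'->D->plug->D
Char 3 ('A'): step: R->7, L=7; A->plug->A->R->C->L->D->refl->H->L'->E->R'->H->plug->H
Char 4 ('E'): step: R->0, L->0 (L advanced); E->plug->C->R->A->L->E->refl->G->L'->D->R'->G->plug->B
Char 5 ('E'): step: R->1, L=0; E->plug->C->R->B->L->C->refl->F->L'->C->R'->F->plug->F
Char 6 ('E'): step: R->2, L=0; E->plug->C->R->F->L->B->refl->A->L'->E->R'->G->plug->B
Char 7 ('G'): step: R->3, L=0; G->plug->B->R->E->L->A->refl->B->L'->F->R'->H->plug->H
Char 8 ('H'): step: R->4, L=0; H->plug->H->R->G->L->H->refl->D->L'->H->R'->C->plug->E
Char 9 ('A'): step: R->5, L=0; A->plug->A->R->H->L->D->refl->H->L'->G->R'->B->plug->G
Char 10 ('C'): step: R->6, L=0; C->plug->E->R->C->L->F->refl->C->L'->B->R'->G->plug->B
Char 11 ('H'): step: R->7, L=0; H->plug->H->R->E->L->A->refl->B->L'->F->R'->G->plug->B
Char 12 ('H'): step: R->0, L->1 (L advanced); H->plug->H->R->B->L->E->refl->G->L'->F->R'->B->plug->G
Final: ciphertext=FDHBFBHEGBBG, RIGHT=0, LEFT=1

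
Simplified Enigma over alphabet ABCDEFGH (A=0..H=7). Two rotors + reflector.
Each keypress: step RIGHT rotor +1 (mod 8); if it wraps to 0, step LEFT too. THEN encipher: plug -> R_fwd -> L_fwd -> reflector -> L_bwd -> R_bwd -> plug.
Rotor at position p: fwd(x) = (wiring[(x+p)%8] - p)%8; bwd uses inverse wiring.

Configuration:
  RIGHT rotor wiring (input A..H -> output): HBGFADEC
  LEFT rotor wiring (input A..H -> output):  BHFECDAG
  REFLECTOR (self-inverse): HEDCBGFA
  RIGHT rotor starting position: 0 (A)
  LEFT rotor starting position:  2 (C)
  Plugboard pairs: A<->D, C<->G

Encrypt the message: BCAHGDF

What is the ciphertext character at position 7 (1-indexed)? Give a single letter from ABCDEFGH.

Char 1 ('B'): step: R->1, L=2; B->plug->B->R->F->L->E->refl->B->L'->D->R'->F->plug->F
Char 2 ('C'): step: R->2, L=2; C->plug->G->R->F->L->E->refl->B->L'->D->R'->B->plug->B
Char 3 ('A'): step: R->3, L=2; A->plug->D->R->B->L->C->refl->D->L'->A->R'->C->plug->G
Char 4 ('H'): step: R->4, L=2; H->plug->H->R->B->L->C->refl->D->L'->A->R'->C->plug->G
Char 5 ('G'): step: R->5, L=2; G->plug->C->R->F->L->E->refl->B->L'->D->R'->H->plug->H
Char 6 ('D'): step: R->6, L=2; D->plug->A->R->G->L->H->refl->A->L'->C->R'->G->plug->C
Char 7 ('F'): step: R->7, L=2; F->plug->F->R->B->L->C->refl->D->L'->A->R'->B->plug->B

B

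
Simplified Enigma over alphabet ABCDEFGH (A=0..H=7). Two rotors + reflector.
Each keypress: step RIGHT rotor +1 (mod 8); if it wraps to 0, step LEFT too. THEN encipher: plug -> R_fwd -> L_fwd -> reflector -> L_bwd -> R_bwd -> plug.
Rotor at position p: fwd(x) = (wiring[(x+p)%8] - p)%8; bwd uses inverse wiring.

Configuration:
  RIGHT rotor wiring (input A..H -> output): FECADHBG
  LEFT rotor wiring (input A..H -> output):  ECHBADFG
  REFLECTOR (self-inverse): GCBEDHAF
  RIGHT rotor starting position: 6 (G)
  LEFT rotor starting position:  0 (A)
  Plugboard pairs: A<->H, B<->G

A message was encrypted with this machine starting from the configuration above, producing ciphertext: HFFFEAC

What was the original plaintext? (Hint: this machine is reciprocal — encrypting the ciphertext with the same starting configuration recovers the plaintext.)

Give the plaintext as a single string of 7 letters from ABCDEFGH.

Answer: FHAHDFH

Derivation:
Char 1 ('H'): step: R->7, L=0; H->plug->A->R->H->L->G->refl->A->L'->E->R'->F->plug->F
Char 2 ('F'): step: R->0, L->1 (L advanced); F->plug->F->R->H->L->D->refl->E->L'->F->R'->A->plug->H
Char 3 ('F'): step: R->1, L=1; F->plug->F->R->A->L->B->refl->C->L'->E->R'->H->plug->A
Char 4 ('F'): step: R->2, L=1; F->plug->F->R->E->L->C->refl->B->L'->A->R'->A->plug->H
Char 5 ('E'): step: R->3, L=1; E->plug->E->R->D->L->H->refl->F->L'->G->R'->D->plug->D
Char 6 ('A'): step: R->4, L=1; A->plug->H->R->E->L->C->refl->B->L'->A->R'->F->plug->F
Char 7 ('C'): step: R->5, L=1; C->plug->C->R->B->L->G->refl->A->L'->C->R'->A->plug->H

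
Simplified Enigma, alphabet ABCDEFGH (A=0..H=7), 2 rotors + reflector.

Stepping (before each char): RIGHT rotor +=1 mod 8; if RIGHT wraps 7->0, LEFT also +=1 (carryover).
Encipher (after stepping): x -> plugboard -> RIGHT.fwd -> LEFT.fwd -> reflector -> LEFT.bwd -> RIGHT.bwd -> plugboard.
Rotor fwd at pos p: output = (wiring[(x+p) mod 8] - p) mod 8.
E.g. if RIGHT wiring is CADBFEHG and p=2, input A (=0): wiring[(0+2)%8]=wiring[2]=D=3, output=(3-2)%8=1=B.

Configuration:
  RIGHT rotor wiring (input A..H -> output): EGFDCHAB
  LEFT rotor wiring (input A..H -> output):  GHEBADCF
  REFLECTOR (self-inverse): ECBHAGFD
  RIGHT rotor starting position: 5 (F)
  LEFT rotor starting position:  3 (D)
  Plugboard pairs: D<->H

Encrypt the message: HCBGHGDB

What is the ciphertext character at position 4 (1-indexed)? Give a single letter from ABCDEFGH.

Char 1 ('H'): step: R->6, L=3; H->plug->D->R->A->L->G->refl->F->L'->B->R'->H->plug->D
Char 2 ('C'): step: R->7, L=3; C->plug->C->R->H->L->B->refl->C->L'->E->R'->E->plug->E
Char 3 ('B'): step: R->0, L->4 (L advanced); B->plug->B->R->G->L->A->refl->E->L'->A->R'->G->plug->G
Char 4 ('G'): step: R->1, L=4; G->plug->G->R->A->L->E->refl->A->L'->G->R'->E->plug->E

E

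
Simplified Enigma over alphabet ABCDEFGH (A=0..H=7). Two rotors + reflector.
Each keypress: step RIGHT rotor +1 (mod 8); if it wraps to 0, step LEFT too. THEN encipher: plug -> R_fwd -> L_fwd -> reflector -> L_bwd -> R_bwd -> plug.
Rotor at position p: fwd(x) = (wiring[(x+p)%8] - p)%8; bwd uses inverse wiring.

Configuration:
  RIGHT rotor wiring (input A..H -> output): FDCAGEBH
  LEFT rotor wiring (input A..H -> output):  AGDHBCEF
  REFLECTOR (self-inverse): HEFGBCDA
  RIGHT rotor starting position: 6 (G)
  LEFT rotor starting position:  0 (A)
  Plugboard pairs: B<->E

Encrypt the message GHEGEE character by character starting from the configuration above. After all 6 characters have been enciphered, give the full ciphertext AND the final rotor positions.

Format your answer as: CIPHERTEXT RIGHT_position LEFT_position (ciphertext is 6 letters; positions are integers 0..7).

Answer: FEFBHB 4 1

Derivation:
Char 1 ('G'): step: R->7, L=0; G->plug->G->R->F->L->C->refl->F->L'->H->R'->F->plug->F
Char 2 ('H'): step: R->0, L->1 (L advanced); H->plug->H->R->H->L->H->refl->A->L'->D->R'->B->plug->E
Char 3 ('E'): step: R->1, L=1; E->plug->B->R->B->L->C->refl->F->L'->A->R'->F->plug->F
Char 4 ('G'): step: R->2, L=1; G->plug->G->R->D->L->A->refl->H->L'->H->R'->E->plug->B
Char 5 ('E'): step: R->3, L=1; E->plug->B->R->D->L->A->refl->H->L'->H->R'->H->plug->H
Char 6 ('E'): step: R->4, L=1; E->plug->B->R->A->L->F->refl->C->L'->B->R'->E->plug->B
Final: ciphertext=FEFBHB, RIGHT=4, LEFT=1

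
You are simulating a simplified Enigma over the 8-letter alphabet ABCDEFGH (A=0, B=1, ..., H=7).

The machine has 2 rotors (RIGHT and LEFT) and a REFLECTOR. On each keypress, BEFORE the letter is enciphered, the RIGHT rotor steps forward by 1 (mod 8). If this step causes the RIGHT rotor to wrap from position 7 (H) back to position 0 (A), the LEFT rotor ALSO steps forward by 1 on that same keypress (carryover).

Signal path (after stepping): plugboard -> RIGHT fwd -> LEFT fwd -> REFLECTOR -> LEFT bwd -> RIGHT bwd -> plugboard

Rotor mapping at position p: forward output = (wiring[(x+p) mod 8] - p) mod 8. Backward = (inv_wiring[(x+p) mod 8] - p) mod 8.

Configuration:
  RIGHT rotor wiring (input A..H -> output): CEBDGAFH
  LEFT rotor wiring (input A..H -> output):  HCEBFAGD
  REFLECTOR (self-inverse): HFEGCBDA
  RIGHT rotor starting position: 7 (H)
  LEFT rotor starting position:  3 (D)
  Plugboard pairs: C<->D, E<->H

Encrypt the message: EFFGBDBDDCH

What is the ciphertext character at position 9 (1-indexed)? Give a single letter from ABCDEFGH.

Char 1 ('E'): step: R->0, L->4 (L advanced); E->plug->H->R->H->L->F->refl->B->L'->A->R'->F->plug->F
Char 2 ('F'): step: R->1, L=4; F->plug->F->R->E->L->D->refl->G->L'->F->R'->D->plug->C
Char 3 ('F'): step: R->2, L=4; F->plug->F->R->F->L->G->refl->D->L'->E->R'->C->plug->D
Char 4 ('G'): step: R->3, L=4; G->plug->G->R->B->L->E->refl->C->L'->C->R'->D->plug->C
Char 5 ('B'): step: R->4, L=4; B->plug->B->R->E->L->D->refl->G->L'->F->R'->G->plug->G
Char 6 ('D'): step: R->5, L=4; D->plug->C->R->C->L->C->refl->E->L'->B->R'->H->plug->E
Char 7 ('B'): step: R->6, L=4; B->plug->B->R->B->L->E->refl->C->L'->C->R'->H->plug->E
Char 8 ('D'): step: R->7, L=4; D->plug->C->R->F->L->G->refl->D->L'->E->R'->E->plug->H
Char 9 ('D'): step: R->0, L->5 (L advanced); D->plug->C->R->B->L->B->refl->F->L'->E->R'->B->plug->B

B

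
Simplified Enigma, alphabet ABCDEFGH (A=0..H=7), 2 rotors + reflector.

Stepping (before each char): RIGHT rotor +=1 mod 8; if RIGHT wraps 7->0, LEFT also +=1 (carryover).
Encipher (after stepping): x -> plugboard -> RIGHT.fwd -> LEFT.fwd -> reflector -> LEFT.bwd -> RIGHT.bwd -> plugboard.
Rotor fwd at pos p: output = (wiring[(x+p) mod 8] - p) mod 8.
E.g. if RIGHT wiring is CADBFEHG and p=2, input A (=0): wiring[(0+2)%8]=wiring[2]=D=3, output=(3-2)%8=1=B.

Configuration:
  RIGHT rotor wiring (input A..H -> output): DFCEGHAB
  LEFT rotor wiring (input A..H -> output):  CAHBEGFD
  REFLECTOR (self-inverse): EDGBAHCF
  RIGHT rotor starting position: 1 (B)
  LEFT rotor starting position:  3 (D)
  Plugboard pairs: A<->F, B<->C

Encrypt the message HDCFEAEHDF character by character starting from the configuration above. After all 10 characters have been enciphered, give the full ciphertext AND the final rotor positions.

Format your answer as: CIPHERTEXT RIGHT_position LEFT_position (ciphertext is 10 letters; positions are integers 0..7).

Answer: FEHHDCBEFB 3 4

Derivation:
Char 1 ('H'): step: R->2, L=3; H->plug->H->R->D->L->C->refl->G->L'->A->R'->A->plug->F
Char 2 ('D'): step: R->3, L=3; D->plug->D->R->F->L->H->refl->F->L'->G->R'->E->plug->E
Char 3 ('C'): step: R->4, L=3; C->plug->B->R->D->L->C->refl->G->L'->A->R'->H->plug->H
Char 4 ('F'): step: R->5, L=3; F->plug->A->R->C->L->D->refl->B->L'->B->R'->H->plug->H
Char 5 ('E'): step: R->6, L=3; E->plug->E->R->E->L->A->refl->E->L'->H->R'->D->plug->D
Char 6 ('A'): step: R->7, L=3; A->plug->F->R->H->L->E->refl->A->L'->E->R'->B->plug->C
Char 7 ('E'): step: R->0, L->4 (L advanced); E->plug->E->R->G->L->D->refl->B->L'->C->R'->C->plug->B
Char 8 ('H'): step: R->1, L=4; H->plug->H->R->C->L->B->refl->D->L'->G->R'->E->plug->E
Char 9 ('D'): step: R->2, L=4; D->plug->D->R->F->L->E->refl->A->L'->A->R'->A->plug->F
Char 10 ('F'): step: R->3, L=4; F->plug->A->R->B->L->C->refl->G->L'->E->R'->C->plug->B
Final: ciphertext=FEHHDCBEFB, RIGHT=3, LEFT=4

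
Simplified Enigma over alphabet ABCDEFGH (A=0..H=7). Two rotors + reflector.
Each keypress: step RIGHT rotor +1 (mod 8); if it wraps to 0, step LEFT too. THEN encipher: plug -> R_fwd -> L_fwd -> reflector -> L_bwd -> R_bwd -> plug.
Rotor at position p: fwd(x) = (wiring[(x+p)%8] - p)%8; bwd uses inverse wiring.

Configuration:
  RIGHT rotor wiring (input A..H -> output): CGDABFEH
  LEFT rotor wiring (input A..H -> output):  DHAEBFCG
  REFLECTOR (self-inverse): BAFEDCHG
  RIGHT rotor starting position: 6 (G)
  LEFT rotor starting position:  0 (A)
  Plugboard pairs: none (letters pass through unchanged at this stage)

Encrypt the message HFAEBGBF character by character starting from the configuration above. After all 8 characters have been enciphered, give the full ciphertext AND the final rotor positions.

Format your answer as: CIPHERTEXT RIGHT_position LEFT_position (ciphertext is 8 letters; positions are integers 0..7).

Char 1 ('H'): step: R->7, L=0; H->plug->H->R->F->L->F->refl->C->L'->G->R'->G->plug->G
Char 2 ('F'): step: R->0, L->1 (L advanced); F->plug->F->R->F->L->B->refl->A->L'->D->R'->C->plug->C
Char 3 ('A'): step: R->1, L=1; A->plug->A->R->F->L->B->refl->A->L'->D->R'->F->plug->F
Char 4 ('E'): step: R->2, L=1; E->plug->E->R->C->L->D->refl->E->L'->E->R'->H->plug->H
Char 5 ('B'): step: R->3, L=1; B->plug->B->R->G->L->F->refl->C->L'->H->R'->F->plug->F
Char 6 ('G'): step: R->4, L=1; G->plug->G->R->H->L->C->refl->F->L'->G->R'->E->plug->E
Char 7 ('B'): step: R->5, L=1; B->plug->B->R->H->L->C->refl->F->L'->G->R'->F->plug->F
Char 8 ('F'): step: R->6, L=1; F->plug->F->R->C->L->D->refl->E->L'->E->R'->C->plug->C
Final: ciphertext=GCFHFEFC, RIGHT=6, LEFT=1

Answer: GCFHFEFC 6 1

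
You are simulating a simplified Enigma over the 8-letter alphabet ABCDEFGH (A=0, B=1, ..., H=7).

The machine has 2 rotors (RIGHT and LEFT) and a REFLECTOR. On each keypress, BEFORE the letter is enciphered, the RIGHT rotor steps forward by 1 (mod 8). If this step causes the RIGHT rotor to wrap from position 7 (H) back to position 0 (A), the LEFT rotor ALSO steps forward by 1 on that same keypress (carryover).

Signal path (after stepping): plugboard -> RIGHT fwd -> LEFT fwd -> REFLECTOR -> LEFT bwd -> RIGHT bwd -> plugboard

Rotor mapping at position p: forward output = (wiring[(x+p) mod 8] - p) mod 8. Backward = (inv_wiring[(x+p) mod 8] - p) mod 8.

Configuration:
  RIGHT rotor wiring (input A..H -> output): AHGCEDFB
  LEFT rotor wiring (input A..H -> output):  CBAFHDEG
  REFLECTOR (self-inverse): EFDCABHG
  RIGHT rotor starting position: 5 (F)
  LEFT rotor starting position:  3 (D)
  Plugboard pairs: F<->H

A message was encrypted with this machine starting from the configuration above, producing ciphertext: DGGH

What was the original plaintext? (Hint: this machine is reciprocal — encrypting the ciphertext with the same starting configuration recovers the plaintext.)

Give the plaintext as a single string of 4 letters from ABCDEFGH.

Char 1 ('D'): step: R->6, L=3; D->plug->D->R->B->L->E->refl->A->L'->C->R'->C->plug->C
Char 2 ('G'): step: R->7, L=3; G->plug->G->R->E->L->D->refl->C->L'->A->R'->C->plug->C
Char 3 ('G'): step: R->0, L->4 (L advanced); G->plug->G->R->F->L->F->refl->B->L'->H->R'->B->plug->B
Char 4 ('H'): step: R->1, L=4; H->plug->F->R->E->L->G->refl->H->L'->B->R'->C->plug->C

Answer: CCBC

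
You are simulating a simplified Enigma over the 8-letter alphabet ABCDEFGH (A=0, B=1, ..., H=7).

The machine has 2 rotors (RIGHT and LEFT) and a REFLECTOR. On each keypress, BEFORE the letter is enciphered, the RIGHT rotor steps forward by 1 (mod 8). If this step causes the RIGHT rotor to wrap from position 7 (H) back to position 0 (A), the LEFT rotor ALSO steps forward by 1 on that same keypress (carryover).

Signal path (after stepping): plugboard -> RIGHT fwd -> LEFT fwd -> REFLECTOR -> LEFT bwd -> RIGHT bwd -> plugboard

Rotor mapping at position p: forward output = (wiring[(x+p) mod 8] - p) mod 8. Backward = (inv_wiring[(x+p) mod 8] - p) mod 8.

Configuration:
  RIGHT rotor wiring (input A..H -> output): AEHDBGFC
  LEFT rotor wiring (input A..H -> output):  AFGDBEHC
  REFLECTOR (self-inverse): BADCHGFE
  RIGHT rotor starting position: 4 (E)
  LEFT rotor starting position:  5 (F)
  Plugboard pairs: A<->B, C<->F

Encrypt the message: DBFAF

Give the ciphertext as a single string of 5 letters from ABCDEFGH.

Char 1 ('D'): step: R->5, L=5; D->plug->D->R->D->L->D->refl->C->L'->B->R'->A->plug->B
Char 2 ('B'): step: R->6, L=5; B->plug->A->R->H->L->E->refl->H->L'->A->R'->H->plug->H
Char 3 ('F'): step: R->7, L=5; F->plug->C->R->F->L->B->refl->A->L'->E->R'->E->plug->E
Char 4 ('A'): step: R->0, L->6 (L advanced); A->plug->B->R->E->L->A->refl->B->L'->A->R'->A->plug->B
Char 5 ('F'): step: R->1, L=6; F->plug->C->R->C->L->C->refl->D->L'->G->R'->B->plug->A

Answer: BHEBA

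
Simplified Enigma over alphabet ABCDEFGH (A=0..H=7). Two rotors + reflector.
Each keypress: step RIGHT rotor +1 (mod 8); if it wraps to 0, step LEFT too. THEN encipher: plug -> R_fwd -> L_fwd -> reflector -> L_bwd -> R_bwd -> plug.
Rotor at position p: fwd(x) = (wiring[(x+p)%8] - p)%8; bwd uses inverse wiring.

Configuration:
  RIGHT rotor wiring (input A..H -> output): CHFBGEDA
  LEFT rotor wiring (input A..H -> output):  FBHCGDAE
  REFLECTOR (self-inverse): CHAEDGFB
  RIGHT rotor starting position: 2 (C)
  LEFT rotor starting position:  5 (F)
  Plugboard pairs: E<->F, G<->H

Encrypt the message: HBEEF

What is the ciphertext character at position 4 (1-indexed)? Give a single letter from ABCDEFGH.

Char 1 ('H'): step: R->3, L=5; H->plug->G->R->E->L->E->refl->D->L'->B->R'->C->plug->C
Char 2 ('B'): step: R->4, L=5; B->plug->B->R->A->L->G->refl->F->L'->G->R'->E->plug->F
Char 3 ('E'): step: R->5, L=5; E->plug->F->R->A->L->G->refl->F->L'->G->R'->B->plug->B
Char 4 ('E'): step: R->6, L=5; E->plug->F->R->D->L->A->refl->C->L'->F->R'->A->plug->A

A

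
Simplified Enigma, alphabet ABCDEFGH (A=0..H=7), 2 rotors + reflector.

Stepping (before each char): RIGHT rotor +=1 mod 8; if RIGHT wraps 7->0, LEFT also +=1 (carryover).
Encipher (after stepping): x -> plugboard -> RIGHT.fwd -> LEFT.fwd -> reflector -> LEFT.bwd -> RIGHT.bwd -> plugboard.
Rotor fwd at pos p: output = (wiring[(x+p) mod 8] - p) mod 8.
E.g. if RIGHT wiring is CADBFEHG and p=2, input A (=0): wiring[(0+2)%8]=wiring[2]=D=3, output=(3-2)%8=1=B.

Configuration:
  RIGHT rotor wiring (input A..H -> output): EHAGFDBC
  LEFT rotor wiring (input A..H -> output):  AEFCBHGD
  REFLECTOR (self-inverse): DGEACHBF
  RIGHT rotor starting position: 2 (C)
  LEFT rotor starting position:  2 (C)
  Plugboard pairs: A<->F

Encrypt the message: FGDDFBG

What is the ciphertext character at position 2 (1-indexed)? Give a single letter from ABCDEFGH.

Char 1 ('F'): step: R->3, L=2; F->plug->A->R->D->L->F->refl->H->L'->C->R'->B->plug->B
Char 2 ('G'): step: R->4, L=2; G->plug->G->R->E->L->E->refl->C->L'->H->R'->B->plug->B

B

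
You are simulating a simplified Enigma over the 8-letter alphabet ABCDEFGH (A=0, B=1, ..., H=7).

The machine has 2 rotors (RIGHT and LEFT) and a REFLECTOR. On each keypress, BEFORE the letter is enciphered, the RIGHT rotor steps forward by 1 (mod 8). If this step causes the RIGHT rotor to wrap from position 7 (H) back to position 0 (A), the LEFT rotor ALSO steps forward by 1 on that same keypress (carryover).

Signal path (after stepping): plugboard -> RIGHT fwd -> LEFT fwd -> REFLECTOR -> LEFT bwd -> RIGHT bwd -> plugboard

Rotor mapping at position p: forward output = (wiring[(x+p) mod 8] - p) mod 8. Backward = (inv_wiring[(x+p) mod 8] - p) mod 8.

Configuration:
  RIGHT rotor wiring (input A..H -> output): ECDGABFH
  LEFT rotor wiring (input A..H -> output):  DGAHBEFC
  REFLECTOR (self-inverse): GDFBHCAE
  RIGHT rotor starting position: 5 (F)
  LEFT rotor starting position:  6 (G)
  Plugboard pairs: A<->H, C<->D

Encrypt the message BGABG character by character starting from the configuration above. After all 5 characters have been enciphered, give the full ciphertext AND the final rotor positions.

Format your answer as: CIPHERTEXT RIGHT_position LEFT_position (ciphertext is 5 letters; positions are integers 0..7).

Answer: FCHHH 2 7

Derivation:
Char 1 ('B'): step: R->6, L=6; B->plug->B->R->B->L->E->refl->H->L'->A->R'->F->plug->F
Char 2 ('G'): step: R->7, L=6; G->plug->G->R->C->L->F->refl->C->L'->E->R'->D->plug->C
Char 3 ('A'): step: R->0, L->7 (L advanced); A->plug->H->R->H->L->G->refl->A->L'->E->R'->A->plug->H
Char 4 ('B'): step: R->1, L=7; B->plug->B->R->C->L->H->refl->E->L'->B->R'->A->plug->H
Char 5 ('G'): step: R->2, L=7; G->plug->G->R->C->L->H->refl->E->L'->B->R'->A->plug->H
Final: ciphertext=FCHHH, RIGHT=2, LEFT=7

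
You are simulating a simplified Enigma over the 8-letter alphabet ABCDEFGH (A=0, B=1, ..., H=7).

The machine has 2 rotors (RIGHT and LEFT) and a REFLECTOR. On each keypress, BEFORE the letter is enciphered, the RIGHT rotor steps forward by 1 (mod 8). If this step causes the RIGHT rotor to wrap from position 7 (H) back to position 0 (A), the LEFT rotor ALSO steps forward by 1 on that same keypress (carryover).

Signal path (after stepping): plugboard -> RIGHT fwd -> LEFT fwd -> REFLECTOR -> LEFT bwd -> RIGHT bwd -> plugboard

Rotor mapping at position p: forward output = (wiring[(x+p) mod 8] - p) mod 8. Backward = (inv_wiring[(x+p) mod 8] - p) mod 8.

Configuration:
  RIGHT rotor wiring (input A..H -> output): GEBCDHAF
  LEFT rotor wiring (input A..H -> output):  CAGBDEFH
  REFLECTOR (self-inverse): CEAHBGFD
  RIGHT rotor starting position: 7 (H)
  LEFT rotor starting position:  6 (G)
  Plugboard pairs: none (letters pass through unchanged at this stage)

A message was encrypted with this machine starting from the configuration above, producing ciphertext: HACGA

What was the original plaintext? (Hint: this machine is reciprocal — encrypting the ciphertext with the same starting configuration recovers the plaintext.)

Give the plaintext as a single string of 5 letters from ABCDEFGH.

Char 1 ('H'): step: R->0, L->7 (L advanced); H->plug->H->R->F->L->E->refl->B->L'->C->R'->D->plug->D
Char 2 ('A'): step: R->1, L=7; A->plug->A->R->D->L->H->refl->D->L'->B->R'->C->plug->C
Char 3 ('C'): step: R->2, L=7; C->plug->C->R->B->L->D->refl->H->L'->D->R'->F->plug->F
Char 4 ('G'): step: R->3, L=7; G->plug->G->R->B->L->D->refl->H->L'->D->R'->F->plug->F
Char 5 ('A'): step: R->4, L=7; A->plug->A->R->H->L->G->refl->F->L'->G->R'->H->plug->H

Answer: DCFFH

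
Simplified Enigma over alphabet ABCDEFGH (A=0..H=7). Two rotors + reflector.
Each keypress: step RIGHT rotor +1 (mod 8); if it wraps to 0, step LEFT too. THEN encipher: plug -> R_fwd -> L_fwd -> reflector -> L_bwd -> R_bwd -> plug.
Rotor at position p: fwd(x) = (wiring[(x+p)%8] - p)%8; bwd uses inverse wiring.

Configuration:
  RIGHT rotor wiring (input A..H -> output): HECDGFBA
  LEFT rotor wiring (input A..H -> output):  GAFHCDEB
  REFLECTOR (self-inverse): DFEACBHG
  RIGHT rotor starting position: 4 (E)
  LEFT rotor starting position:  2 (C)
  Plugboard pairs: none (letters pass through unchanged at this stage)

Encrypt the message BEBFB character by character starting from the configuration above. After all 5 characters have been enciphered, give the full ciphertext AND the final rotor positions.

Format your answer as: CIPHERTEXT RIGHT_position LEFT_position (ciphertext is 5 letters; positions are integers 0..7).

Char 1 ('B'): step: R->5, L=2; B->plug->B->R->E->L->C->refl->E->L'->G->R'->G->plug->G
Char 2 ('E'): step: R->6, L=2; E->plug->E->R->E->L->C->refl->E->L'->G->R'->D->plug->D
Char 3 ('B'): step: R->7, L=2; B->plug->B->R->A->L->D->refl->A->L'->C->R'->H->plug->H
Char 4 ('F'): step: R->0, L->3 (L advanced); F->plug->F->R->F->L->D->refl->A->L'->C->R'->C->plug->C
Char 5 ('B'): step: R->1, L=3; B->plug->B->R->B->L->H->refl->G->L'->E->R'->E->plug->E
Final: ciphertext=GDHCE, RIGHT=1, LEFT=3

Answer: GDHCE 1 3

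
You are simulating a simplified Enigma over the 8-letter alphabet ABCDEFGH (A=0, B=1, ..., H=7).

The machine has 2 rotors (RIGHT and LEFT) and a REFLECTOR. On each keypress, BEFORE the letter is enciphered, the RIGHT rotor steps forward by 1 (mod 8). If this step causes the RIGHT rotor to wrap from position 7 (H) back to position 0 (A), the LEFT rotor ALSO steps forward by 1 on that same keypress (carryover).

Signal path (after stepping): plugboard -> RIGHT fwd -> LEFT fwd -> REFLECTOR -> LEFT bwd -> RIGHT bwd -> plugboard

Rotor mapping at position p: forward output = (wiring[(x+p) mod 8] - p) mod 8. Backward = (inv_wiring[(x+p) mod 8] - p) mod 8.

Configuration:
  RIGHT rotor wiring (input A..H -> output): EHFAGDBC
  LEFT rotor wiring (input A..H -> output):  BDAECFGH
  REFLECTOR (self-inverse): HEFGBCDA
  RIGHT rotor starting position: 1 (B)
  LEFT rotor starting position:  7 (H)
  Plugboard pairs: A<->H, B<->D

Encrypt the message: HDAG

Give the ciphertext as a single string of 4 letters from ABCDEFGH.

Char 1 ('H'): step: R->2, L=7; H->plug->A->R->D->L->B->refl->E->L'->C->R'->G->plug->G
Char 2 ('D'): step: R->3, L=7; D->plug->B->R->D->L->B->refl->E->L'->C->R'->H->plug->A
Char 3 ('A'): step: R->4, L=7; A->plug->H->R->E->L->F->refl->C->L'->B->R'->G->plug->G
Char 4 ('G'): step: R->5, L=7; G->plug->G->R->D->L->B->refl->E->L'->C->R'->E->plug->E

Answer: GAGE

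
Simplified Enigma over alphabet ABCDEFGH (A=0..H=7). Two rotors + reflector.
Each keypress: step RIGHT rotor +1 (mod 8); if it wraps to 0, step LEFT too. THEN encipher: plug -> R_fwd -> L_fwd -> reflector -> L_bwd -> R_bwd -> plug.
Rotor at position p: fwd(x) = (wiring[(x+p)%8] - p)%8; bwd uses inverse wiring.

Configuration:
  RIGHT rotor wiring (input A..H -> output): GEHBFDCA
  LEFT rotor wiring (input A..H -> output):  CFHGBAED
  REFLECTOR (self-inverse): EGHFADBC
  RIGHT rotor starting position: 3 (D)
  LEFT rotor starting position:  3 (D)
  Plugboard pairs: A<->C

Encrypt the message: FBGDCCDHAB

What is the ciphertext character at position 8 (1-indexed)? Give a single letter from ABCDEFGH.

Char 1 ('F'): step: R->4, L=3; F->plug->F->R->A->L->D->refl->F->L'->C->R'->E->plug->E
Char 2 ('B'): step: R->5, L=3; B->plug->B->R->F->L->H->refl->C->L'->G->R'->A->plug->C
Char 3 ('G'): step: R->6, L=3; G->plug->G->R->H->L->E->refl->A->L'->E->R'->A->plug->C
Char 4 ('D'): step: R->7, L=3; D->plug->D->R->A->L->D->refl->F->L'->C->R'->E->plug->E
Char 5 ('C'): step: R->0, L->4 (L advanced); C->plug->A->R->G->L->D->refl->F->L'->A->R'->H->plug->H
Char 6 ('C'): step: R->1, L=4; C->plug->A->R->D->L->H->refl->C->L'->H->R'->G->plug->G
Char 7 ('D'): step: R->2, L=4; D->plug->D->R->B->L->E->refl->A->L'->C->R'->H->plug->H
Char 8 ('H'): step: R->3, L=4; H->plug->H->R->E->L->G->refl->B->L'->F->R'->E->plug->E

E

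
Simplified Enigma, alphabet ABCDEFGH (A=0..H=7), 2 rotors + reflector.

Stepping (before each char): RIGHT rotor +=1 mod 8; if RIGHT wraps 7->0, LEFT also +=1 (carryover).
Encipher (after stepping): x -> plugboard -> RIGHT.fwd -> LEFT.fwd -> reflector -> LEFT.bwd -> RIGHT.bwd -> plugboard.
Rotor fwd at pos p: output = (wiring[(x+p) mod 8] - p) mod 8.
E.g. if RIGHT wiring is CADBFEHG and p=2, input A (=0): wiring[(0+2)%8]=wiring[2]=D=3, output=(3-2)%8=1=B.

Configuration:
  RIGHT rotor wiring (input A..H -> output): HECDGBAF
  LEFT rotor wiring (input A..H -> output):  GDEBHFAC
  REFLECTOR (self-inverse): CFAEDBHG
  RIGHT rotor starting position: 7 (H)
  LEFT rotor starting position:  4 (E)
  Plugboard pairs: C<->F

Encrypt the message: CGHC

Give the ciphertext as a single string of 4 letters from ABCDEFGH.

Char 1 ('C'): step: R->0, L->5 (L advanced); C->plug->F->R->B->L->D->refl->E->L'->G->R'->E->plug->E
Char 2 ('G'): step: R->1, L=5; G->plug->G->R->E->L->G->refl->H->L'->F->R'->D->plug->D
Char 3 ('H'): step: R->2, L=5; H->plug->H->R->C->L->F->refl->B->L'->D->R'->F->plug->C
Char 4 ('C'): step: R->3, L=5; C->plug->F->R->E->L->G->refl->H->L'->F->R'->D->plug->D

Answer: EDCD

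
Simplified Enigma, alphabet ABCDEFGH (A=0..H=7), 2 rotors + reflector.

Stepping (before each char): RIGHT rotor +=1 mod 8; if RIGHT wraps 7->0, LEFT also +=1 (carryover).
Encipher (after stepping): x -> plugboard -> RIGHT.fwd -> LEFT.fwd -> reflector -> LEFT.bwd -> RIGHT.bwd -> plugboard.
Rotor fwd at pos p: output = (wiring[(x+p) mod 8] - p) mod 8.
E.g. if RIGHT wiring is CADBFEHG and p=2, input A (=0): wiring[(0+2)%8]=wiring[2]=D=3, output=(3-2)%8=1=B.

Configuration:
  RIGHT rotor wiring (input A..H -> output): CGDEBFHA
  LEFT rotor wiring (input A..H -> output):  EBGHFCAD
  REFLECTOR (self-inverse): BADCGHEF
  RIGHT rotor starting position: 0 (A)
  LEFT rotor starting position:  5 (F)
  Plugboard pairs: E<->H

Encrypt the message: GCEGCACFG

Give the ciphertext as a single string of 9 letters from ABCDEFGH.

Char 1 ('G'): step: R->1, L=5; G->plug->G->R->H->L->A->refl->B->L'->F->R'->A->plug->A
Char 2 ('C'): step: R->2, L=5; C->plug->C->R->H->L->A->refl->B->L'->F->R'->E->plug->H
Char 3 ('E'): step: R->3, L=5; E->plug->H->R->A->L->F->refl->H->L'->D->R'->G->plug->G
Char 4 ('G'): step: R->4, L=5; G->plug->G->R->H->L->A->refl->B->L'->F->R'->A->plug->A
Char 5 ('C'): step: R->5, L=5; C->plug->C->R->D->L->H->refl->F->L'->A->R'->A->plug->A
Char 6 ('A'): step: R->6, L=5; A->plug->A->R->B->L->D->refl->C->L'->G->R'->F->plug->F
Char 7 ('C'): step: R->7, L=5; C->plug->C->R->H->L->A->refl->B->L'->F->R'->E->plug->H
Char 8 ('F'): step: R->0, L->6 (L advanced); F->plug->F->R->F->L->B->refl->A->L'->E->R'->D->plug->D
Char 9 ('G'): step: R->1, L=6; G->plug->G->R->H->L->E->refl->G->L'->C->R'->B->plug->B

Answer: AHGAAFHDB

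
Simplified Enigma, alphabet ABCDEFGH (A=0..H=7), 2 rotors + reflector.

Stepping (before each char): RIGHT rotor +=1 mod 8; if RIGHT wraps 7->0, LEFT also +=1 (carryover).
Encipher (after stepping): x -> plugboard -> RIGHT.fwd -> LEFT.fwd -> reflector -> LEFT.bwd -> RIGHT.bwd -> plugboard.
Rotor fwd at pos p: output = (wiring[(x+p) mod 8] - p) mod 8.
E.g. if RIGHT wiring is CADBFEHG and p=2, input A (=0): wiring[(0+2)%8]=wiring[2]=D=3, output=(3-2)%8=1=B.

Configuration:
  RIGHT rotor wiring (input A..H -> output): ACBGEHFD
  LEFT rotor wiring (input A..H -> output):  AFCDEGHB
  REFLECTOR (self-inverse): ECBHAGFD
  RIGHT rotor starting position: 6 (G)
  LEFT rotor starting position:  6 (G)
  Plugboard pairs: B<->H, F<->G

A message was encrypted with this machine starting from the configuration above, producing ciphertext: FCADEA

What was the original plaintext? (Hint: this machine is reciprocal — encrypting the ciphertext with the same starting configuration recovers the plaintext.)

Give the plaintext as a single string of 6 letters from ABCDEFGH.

Answer: DAHCHC

Derivation:
Char 1 ('F'): step: R->7, L=6; F->plug->G->R->A->L->B->refl->C->L'->C->R'->D->plug->D
Char 2 ('C'): step: R->0, L->7 (L advanced); C->plug->C->R->B->L->B->refl->C->L'->A->R'->A->plug->A
Char 3 ('A'): step: R->1, L=7; A->plug->A->R->B->L->B->refl->C->L'->A->R'->B->plug->H
Char 4 ('D'): step: R->2, L=7; D->plug->D->R->F->L->F->refl->G->L'->C->R'->C->plug->C
Char 5 ('E'): step: R->3, L=7; E->plug->E->R->A->L->C->refl->B->L'->B->R'->B->plug->H
Char 6 ('A'): step: R->4, L=7; A->plug->A->R->A->L->C->refl->B->L'->B->R'->C->plug->C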